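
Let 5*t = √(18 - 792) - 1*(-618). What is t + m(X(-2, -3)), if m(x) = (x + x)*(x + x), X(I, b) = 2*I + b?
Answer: 1598/5 + 3*I*√86/5 ≈ 319.6 + 5.5642*I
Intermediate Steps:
X(I, b) = b + 2*I
m(x) = 4*x² (m(x) = (2*x)*(2*x) = 4*x²)
t = 618/5 + 3*I*√86/5 (t = (√(18 - 792) - 1*(-618))/5 = (√(-774) + 618)/5 = (3*I*√86 + 618)/5 = (618 + 3*I*√86)/5 = 618/5 + 3*I*√86/5 ≈ 123.6 + 5.5642*I)
t + m(X(-2, -3)) = (618/5 + 3*I*√86/5) + 4*(-3 + 2*(-2))² = (618/5 + 3*I*√86/5) + 4*(-3 - 4)² = (618/5 + 3*I*√86/5) + 4*(-7)² = (618/5 + 3*I*√86/5) + 4*49 = (618/5 + 3*I*√86/5) + 196 = 1598/5 + 3*I*√86/5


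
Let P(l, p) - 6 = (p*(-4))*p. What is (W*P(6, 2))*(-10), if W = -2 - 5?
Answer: -700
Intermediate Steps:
P(l, p) = 6 - 4*p**2 (P(l, p) = 6 + (p*(-4))*p = 6 + (-4*p)*p = 6 - 4*p**2)
W = -7
(W*P(6, 2))*(-10) = -7*(6 - 4*2**2)*(-10) = -7*(6 - 4*4)*(-10) = -7*(6 - 16)*(-10) = -7*(-10)*(-10) = 70*(-10) = -700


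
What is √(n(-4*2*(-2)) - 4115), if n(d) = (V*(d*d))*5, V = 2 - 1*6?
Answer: I*√9235 ≈ 96.099*I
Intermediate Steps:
V = -4 (V = 2 - 6 = -4)
n(d) = -20*d² (n(d) = -4*d*d*5 = -4*d²*5 = -20*d²)
√(n(-4*2*(-2)) - 4115) = √(-20*(-4*2*(-2))² - 4115) = √(-20*(-8*(-2))² - 4115) = √(-20*16² - 4115) = √(-20*256 - 4115) = √(-5120 - 4115) = √(-9235) = I*√9235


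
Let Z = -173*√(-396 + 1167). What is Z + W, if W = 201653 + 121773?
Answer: 323426 - 173*√771 ≈ 3.1862e+5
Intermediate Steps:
Z = -173*√771 ≈ -4803.7
W = 323426
Z + W = -173*√771 + 323426 = 323426 - 173*√771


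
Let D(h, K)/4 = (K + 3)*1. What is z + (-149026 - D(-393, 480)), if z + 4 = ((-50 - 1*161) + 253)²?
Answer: -149198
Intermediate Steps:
D(h, K) = 12 + 4*K (D(h, K) = 4*((K + 3)*1) = 4*((3 + K)*1) = 4*(3 + K) = 12 + 4*K)
z = 1760 (z = -4 + ((-50 - 1*161) + 253)² = -4 + ((-50 - 161) + 253)² = -4 + (-211 + 253)² = -4 + 42² = -4 + 1764 = 1760)
z + (-149026 - D(-393, 480)) = 1760 + (-149026 - (12 + 4*480)) = 1760 + (-149026 - (12 + 1920)) = 1760 + (-149026 - 1*1932) = 1760 + (-149026 - 1932) = 1760 - 150958 = -149198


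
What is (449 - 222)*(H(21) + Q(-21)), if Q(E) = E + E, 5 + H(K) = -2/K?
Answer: -224503/21 ≈ -10691.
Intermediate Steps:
H(K) = -5 - 2/K
Q(E) = 2*E
(449 - 222)*(H(21) + Q(-21)) = (449 - 222)*((-5 - 2/21) + 2*(-21)) = 227*((-5 - 2*1/21) - 42) = 227*((-5 - 2/21) - 42) = 227*(-107/21 - 42) = 227*(-989/21) = -224503/21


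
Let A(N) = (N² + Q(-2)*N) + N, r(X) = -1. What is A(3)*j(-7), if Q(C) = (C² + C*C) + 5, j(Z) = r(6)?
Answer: -51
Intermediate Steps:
j(Z) = -1
Q(C) = 5 + 2*C² (Q(C) = (C² + C²) + 5 = 2*C² + 5 = 5 + 2*C²)
A(N) = N² + 14*N (A(N) = (N² + (5 + 2*(-2)²)*N) + N = (N² + (5 + 2*4)*N) + N = (N² + (5 + 8)*N) + N = (N² + 13*N) + N = N² + 14*N)
A(3)*j(-7) = (3*(14 + 3))*(-1) = (3*17)*(-1) = 51*(-1) = -51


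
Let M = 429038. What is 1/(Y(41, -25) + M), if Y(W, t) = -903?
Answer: 1/428135 ≈ 2.3357e-6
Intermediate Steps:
1/(Y(41, -25) + M) = 1/(-903 + 429038) = 1/428135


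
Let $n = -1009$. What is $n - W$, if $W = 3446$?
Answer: $-4455$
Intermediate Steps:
$n - W = -1009 - 3446 = -4455$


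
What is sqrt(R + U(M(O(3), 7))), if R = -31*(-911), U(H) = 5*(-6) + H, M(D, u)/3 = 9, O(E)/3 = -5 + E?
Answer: sqrt(28238) ≈ 168.04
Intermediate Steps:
O(E) = -15 + 3*E (O(E) = 3*(-5 + E) = -15 + 3*E)
M(D, u) = 27 (M(D, u) = 3*9 = 27)
U(H) = -30 + H
R = 28241
sqrt(R + U(M(O(3), 7))) = sqrt(28241 + (-30 + 27)) = sqrt(28241 - 3) = sqrt(28238)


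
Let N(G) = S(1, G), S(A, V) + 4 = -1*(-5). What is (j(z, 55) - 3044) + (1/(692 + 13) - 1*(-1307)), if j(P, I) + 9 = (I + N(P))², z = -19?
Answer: 979951/705 ≈ 1390.0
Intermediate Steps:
S(A, V) = 1 (S(A, V) = -4 - 1*(-5) = -4 + 5 = 1)
N(G) = 1
j(P, I) = -9 + (1 + I)² (j(P, I) = -9 + (I + 1)² = -9 + (1 + I)²)
(j(z, 55) - 3044) + (1/(692 + 13) - 1*(-1307)) = ((-9 + (1 + 55)²) - 3044) + (1/(692 + 13) - 1*(-1307)) = ((-9 + 56²) - 3044) + (1/705 + 1307) = ((-9 + 3136) - 3044) + (1/705 + 1307) = (3127 - 3044) + 921436/705 = 83 + 921436/705 = 979951/705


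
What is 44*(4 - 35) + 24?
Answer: -1340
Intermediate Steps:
44*(4 - 35) + 24 = 44*(-31) + 24 = -1364 + 24 = -1340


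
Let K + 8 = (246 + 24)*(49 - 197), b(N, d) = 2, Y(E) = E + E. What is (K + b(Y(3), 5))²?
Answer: 1597281156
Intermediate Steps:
Y(E) = 2*E
K = -39968 (K = -8 + (246 + 24)*(49 - 197) = -8 + 270*(-148) = -8 - 39960 = -39968)
(K + b(Y(3), 5))² = (-39968 + 2)² = (-39966)² = 1597281156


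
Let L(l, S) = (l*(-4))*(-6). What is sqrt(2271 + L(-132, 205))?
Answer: I*sqrt(897) ≈ 29.95*I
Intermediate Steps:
L(l, S) = 24*l (L(l, S) = -4*l*(-6) = 24*l)
sqrt(2271 + L(-132, 205)) = sqrt(2271 + 24*(-132)) = sqrt(2271 - 3168) = sqrt(-897) = I*sqrt(897)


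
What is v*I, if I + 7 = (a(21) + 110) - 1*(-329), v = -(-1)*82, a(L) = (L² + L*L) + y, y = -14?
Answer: 106600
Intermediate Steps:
a(L) = -14 + 2*L² (a(L) = (L² + L*L) - 14 = (L² + L²) - 14 = 2*L² - 14 = -14 + 2*L²)
v = 82 (v = -1*(-82) = 82)
I = 1300 (I = -7 + (((-14 + 2*21²) + 110) - 1*(-329)) = -7 + (((-14 + 2*441) + 110) + 329) = -7 + (((-14 + 882) + 110) + 329) = -7 + ((868 + 110) + 329) = -7 + (978 + 329) = -7 + 1307 = 1300)
v*I = 82*1300 = 106600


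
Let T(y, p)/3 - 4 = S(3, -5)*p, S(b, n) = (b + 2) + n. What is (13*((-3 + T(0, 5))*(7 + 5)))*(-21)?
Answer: -29484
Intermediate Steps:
S(b, n) = 2 + b + n (S(b, n) = (2 + b) + n = 2 + b + n)
T(y, p) = 12 (T(y, p) = 12 + 3*((2 + 3 - 5)*p) = 12 + 3*(0*p) = 12 + 3*0 = 12 + 0 = 12)
(13*((-3 + T(0, 5))*(7 + 5)))*(-21) = (13*((-3 + 12)*(7 + 5)))*(-21) = (13*(9*12))*(-21) = (13*108)*(-21) = 1404*(-21) = -29484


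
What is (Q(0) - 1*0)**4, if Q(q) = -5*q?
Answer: 0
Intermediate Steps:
(Q(0) - 1*0)**4 = (-5*0 - 1*0)**4 = (0 + 0)**4 = 0**4 = 0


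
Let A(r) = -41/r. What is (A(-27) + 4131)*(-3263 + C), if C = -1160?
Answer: -493509494/27 ≈ -1.8278e+7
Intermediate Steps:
(A(-27) + 4131)*(-3263 + C) = (-41/(-27) + 4131)*(-3263 - 1160) = (-41*(-1/27) + 4131)*(-4423) = (41/27 + 4131)*(-4423) = (111578/27)*(-4423) = -493509494/27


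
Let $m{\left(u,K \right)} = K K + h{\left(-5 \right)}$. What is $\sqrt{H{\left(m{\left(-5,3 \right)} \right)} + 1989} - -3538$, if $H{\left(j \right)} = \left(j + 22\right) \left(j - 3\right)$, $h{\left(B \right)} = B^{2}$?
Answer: $3538 + 5 \sqrt{149} \approx 3599.0$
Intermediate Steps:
$m{\left(u,K \right)} = 25 + K^{2}$ ($m{\left(u,K \right)} = K K + \left(-5\right)^{2} = K^{2} + 25 = 25 + K^{2}$)
$H{\left(j \right)} = \left(-3 + j\right) \left(22 + j\right)$ ($H{\left(j \right)} = \left(22 + j\right) \left(-3 + j\right) = \left(-3 + j\right) \left(22 + j\right)$)
$\sqrt{H{\left(m{\left(-5,3 \right)} \right)} + 1989} - -3538 = \sqrt{\left(-66 + \left(25 + 3^{2}\right)^{2} + 19 \left(25 + 3^{2}\right)\right) + 1989} - -3538 = \sqrt{\left(-66 + \left(25 + 9\right)^{2} + 19 \left(25 + 9\right)\right) + 1989} + 3538 = \sqrt{\left(-66 + 34^{2} + 19 \cdot 34\right) + 1989} + 3538 = \sqrt{\left(-66 + 1156 + 646\right) + 1989} + 3538 = \sqrt{1736 + 1989} + 3538 = \sqrt{3725} + 3538 = 5 \sqrt{149} + 3538 = 3538 + 5 \sqrt{149}$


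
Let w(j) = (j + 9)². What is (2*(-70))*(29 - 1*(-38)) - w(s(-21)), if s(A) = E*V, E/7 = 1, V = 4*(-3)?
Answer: -15005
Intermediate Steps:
V = -12
E = 7 (E = 7*1 = 7)
s(A) = -84 (s(A) = 7*(-12) = -84)
w(j) = (9 + j)²
(2*(-70))*(29 - 1*(-38)) - w(s(-21)) = (2*(-70))*(29 - 1*(-38)) - (9 - 84)² = -140*(29 + 38) - 1*(-75)² = -140*67 - 1*5625 = -9380 - 5625 = -15005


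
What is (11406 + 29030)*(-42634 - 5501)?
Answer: -1946386860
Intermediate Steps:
(11406 + 29030)*(-42634 - 5501) = 40436*(-48135) = -1946386860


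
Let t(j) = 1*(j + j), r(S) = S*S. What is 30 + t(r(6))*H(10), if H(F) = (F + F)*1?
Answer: 1470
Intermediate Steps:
r(S) = S²
t(j) = 2*j (t(j) = 1*(2*j) = 2*j)
H(F) = 2*F (H(F) = (2*F)*1 = 2*F)
30 + t(r(6))*H(10) = 30 + (2*6²)*(2*10) = 30 + (2*36)*20 = 30 + 72*20 = 30 + 1440 = 1470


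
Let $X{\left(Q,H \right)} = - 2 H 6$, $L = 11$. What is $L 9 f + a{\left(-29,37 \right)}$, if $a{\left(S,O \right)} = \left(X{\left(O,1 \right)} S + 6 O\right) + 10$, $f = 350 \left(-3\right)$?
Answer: $-103370$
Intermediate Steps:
$X{\left(Q,H \right)} = - 12 H$
$f = -1050$
$a{\left(S,O \right)} = 10 - 12 S + 6 O$ ($a{\left(S,O \right)} = \left(\left(-12\right) 1 S + 6 O\right) + 10 = \left(- 12 S + 6 O\right) + 10 = 10 - 12 S + 6 O$)
$L 9 f + a{\left(-29,37 \right)} = 11 \cdot 9 \left(-1050\right) + \left(10 - -348 + 6 \cdot 37\right) = 99 \left(-1050\right) + \left(10 + 348 + 222\right) = -103950 + 580 = -103370$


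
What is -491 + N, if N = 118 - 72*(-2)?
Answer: -229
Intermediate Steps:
N = 262 (N = 118 - 1*(-144) = 118 + 144 = 262)
-491 + N = -491 + 262 = -229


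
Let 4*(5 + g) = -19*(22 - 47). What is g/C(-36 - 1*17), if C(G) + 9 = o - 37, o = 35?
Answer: -455/44 ≈ -10.341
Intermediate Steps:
C(G) = -11 (C(G) = -9 + (35 - 37) = -9 - 2 = -11)
g = 455/4 (g = -5 + (-19*(22 - 47))/4 = -5 + (-19*(-25))/4 = -5 + (1/4)*475 = -5 + 475/4 = 455/4 ≈ 113.75)
g/C(-36 - 1*17) = (455/4)/(-11) = (455/4)*(-1/11) = -455/44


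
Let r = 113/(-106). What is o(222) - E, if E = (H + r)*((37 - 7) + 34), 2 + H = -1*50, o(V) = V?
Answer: 191766/53 ≈ 3618.2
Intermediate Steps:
H = -52 (H = -2 - 1*50 = -2 - 50 = -52)
r = -113/106 (r = 113*(-1/106) = -113/106 ≈ -1.0660)
E = -180000/53 (E = (-52 - 113/106)*((37 - 7) + 34) = -5625*(30 + 34)/106 = -5625/106*64 = -180000/53 ≈ -3396.2)
o(222) - E = 222 - 1*(-180000/53) = 222 + 180000/53 = 191766/53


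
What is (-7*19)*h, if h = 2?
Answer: -266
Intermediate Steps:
(-7*19)*h = -7*19*2 = -133*2 = -266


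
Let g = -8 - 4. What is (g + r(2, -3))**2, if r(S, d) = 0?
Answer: 144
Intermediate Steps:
g = -12
(g + r(2, -3))**2 = (-12 + 0)**2 = (-12)**2 = 144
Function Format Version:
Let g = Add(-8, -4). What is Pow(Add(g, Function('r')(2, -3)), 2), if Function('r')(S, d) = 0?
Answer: 144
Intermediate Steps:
g = -12
Pow(Add(g, Function('r')(2, -3)), 2) = Pow(Add(-12, 0), 2) = Pow(-12, 2) = 144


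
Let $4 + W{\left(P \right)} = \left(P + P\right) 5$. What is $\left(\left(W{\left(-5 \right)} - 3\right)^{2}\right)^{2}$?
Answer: $10556001$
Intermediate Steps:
$W{\left(P \right)} = -4 + 10 P$ ($W{\left(P \right)} = -4 + \left(P + P\right) 5 = -4 + 2 P 5 = -4 + 10 P$)
$\left(\left(W{\left(-5 \right)} - 3\right)^{2}\right)^{2} = \left(\left(\left(-4 + 10 \left(-5\right)\right) - 3\right)^{2}\right)^{2} = \left(\left(\left(-4 - 50\right) - 3\right)^{2}\right)^{2} = \left(\left(-54 - 3\right)^{2}\right)^{2} = \left(\left(-57\right)^{2}\right)^{2} = 3249^{2} = 10556001$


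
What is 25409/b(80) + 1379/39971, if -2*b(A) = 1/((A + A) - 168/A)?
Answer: -1603668929586/199855 ≈ -8.0242e+6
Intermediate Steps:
b(A) = -1/(2*(-168/A + 2*A)) (b(A) = -1/(2*((A + A) - 168/A)) = -1/(2*(2*A - 168/A)) = -1/(2*(-168/A + 2*A)))
25409/b(80) + 1379/39971 = 25409/((-1*80/(-336 + 4*80²))) + 1379/39971 = 25409/((-1*80/(-336 + 4*6400))) + 1379*(1/39971) = 25409/((-1*80/(-336 + 25600))) + 1379/39971 = 25409/((-1*80/25264)) + 1379/39971 = 25409/((-1*80*1/25264)) + 1379/39971 = 25409/(-5/1579) + 1379/39971 = 25409*(-1579/5) + 1379/39971 = -40120811/5 + 1379/39971 = -1603668929586/199855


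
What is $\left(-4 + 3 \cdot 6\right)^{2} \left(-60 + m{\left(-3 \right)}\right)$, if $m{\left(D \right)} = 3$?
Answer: $-11172$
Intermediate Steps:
$\left(-4 + 3 \cdot 6\right)^{2} \left(-60 + m{\left(-3 \right)}\right) = \left(-4 + 3 \cdot 6\right)^{2} \left(-60 + 3\right) = \left(-4 + 18\right)^{2} \left(-57\right) = 14^{2} \left(-57\right) = 196 \left(-57\right) = -11172$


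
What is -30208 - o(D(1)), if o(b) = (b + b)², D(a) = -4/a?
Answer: -30272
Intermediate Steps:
o(b) = 4*b² (o(b) = (2*b)² = 4*b²)
-30208 - o(D(1)) = -30208 - 4*(-4/1)² = -30208 - 4*(-4*1)² = -30208 - 4*(-4)² = -30208 - 4*16 = -30208 - 1*64 = -30208 - 64 = -30272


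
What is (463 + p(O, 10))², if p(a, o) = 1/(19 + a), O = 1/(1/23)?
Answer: 378185809/1764 ≈ 2.1439e+5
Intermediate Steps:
O = 23 (O = 1/(1/23) = 23)
(463 + p(O, 10))² = (463 + 1/(19 + 23))² = (463 + 1/42)² = (19447/42)² = 378185809/1764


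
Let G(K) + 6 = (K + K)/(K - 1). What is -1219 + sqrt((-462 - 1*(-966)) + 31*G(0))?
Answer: -1219 + sqrt(318) ≈ -1201.2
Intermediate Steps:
G(K) = -6 + 2*K/(-1 + K) (G(K) = -6 + (K + K)/(K - 1) = -6 + (2*K)/(-1 + K) = -6 + 2*K/(-1 + K))
-1219 + sqrt((-462 - 1*(-966)) + 31*G(0)) = -1219 + sqrt((-462 - 1*(-966)) + 31*(2*(3 - 2*0)/(-1 + 0))) = -1219 + sqrt((-462 + 966) + 31*(2*(3 + 0)/(-1))) = -1219 + sqrt(504 + 31*(2*(-1)*3)) = -1219 + sqrt(504 + 31*(-6)) = -1219 + sqrt(504 - 186) = -1219 + sqrt(318)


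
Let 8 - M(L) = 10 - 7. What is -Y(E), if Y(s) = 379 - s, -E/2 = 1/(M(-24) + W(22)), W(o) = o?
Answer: -10235/27 ≈ -379.07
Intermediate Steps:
M(L) = 5 (M(L) = 8 - (10 - 7) = 8 - 1*3 = 8 - 3 = 5)
E = -2/27 (E = -2/(5 + 22) = -2/27 ≈ -0.074074)
-Y(E) = -(379 - 1*(-2/27)) = -(379 + 2/27) = -1*10235/27 = -10235/27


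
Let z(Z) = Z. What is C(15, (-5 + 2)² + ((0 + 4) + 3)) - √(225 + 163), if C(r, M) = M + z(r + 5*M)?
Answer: 111 - 2*√97 ≈ 91.302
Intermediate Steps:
C(r, M) = r + 6*M (C(r, M) = M + (r + 5*M) = r + 6*M)
C(15, (-5 + 2)² + ((0 + 4) + 3)) - √(225 + 163) = (15 + 6*((-5 + 2)² + ((0 + 4) + 3))) - √(225 + 163) = (15 + 6*((-3)² + (4 + 3))) - √388 = (15 + 6*(9 + 7)) - 2*√97 = (15 + 6*16) - 2*√97 = (15 + 96) - 2*√97 = 111 - 2*√97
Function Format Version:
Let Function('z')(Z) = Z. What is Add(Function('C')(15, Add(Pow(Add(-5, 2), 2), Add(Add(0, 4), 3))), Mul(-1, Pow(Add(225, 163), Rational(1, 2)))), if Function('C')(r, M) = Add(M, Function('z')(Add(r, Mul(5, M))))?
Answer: Add(111, Mul(-2, Pow(97, Rational(1, 2)))) ≈ 91.302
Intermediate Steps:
Function('C')(r, M) = Add(r, Mul(6, M)) (Function('C')(r, M) = Add(M, Add(r, Mul(5, M))) = Add(r, Mul(6, M)))
Add(Function('C')(15, Add(Pow(Add(-5, 2), 2), Add(Add(0, 4), 3))), Mul(-1, Pow(Add(225, 163), Rational(1, 2)))) = Add(Add(15, Mul(6, Add(Pow(Add(-5, 2), 2), Add(Add(0, 4), 3)))), Mul(-1, Pow(Add(225, 163), Rational(1, 2)))) = Add(Add(15, Mul(6, Add(Pow(-3, 2), Add(4, 3)))), Mul(-1, Pow(388, Rational(1, 2)))) = Add(Add(15, Mul(6, Add(9, 7))), Mul(-1, Mul(2, Pow(97, Rational(1, 2))))) = Add(Add(15, Mul(6, 16)), Mul(-2, Pow(97, Rational(1, 2)))) = Add(Add(15, 96), Mul(-2, Pow(97, Rational(1, 2)))) = Add(111, Mul(-2, Pow(97, Rational(1, 2))))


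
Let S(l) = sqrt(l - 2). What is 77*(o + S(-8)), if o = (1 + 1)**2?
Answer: 308 + 77*I*sqrt(10) ≈ 308.0 + 243.5*I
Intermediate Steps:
o = 4 (o = 2**2 = 4)
S(l) = sqrt(-2 + l)
77*(o + S(-8)) = 77*(4 + sqrt(-2 - 8)) = 77*(4 + sqrt(-10)) = 77*(4 + I*sqrt(10)) = 308 + 77*I*sqrt(10)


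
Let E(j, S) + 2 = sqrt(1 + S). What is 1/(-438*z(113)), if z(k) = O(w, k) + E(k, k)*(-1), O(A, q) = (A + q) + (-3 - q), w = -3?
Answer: -1/10731 + sqrt(114)/42924 ≈ 0.00015556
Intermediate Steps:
E(j, S) = -2 + sqrt(1 + S)
O(A, q) = -3 + A
z(k) = -4 - sqrt(1 + k) (z(k) = (-3 - 3) + (-2 + sqrt(1 + k))*(-1) = -6 + (2 - sqrt(1 + k)) = -4 - sqrt(1 + k))
1/(-438*z(113)) = 1/(-438*(-4 - sqrt(1 + 113))) = 1/(-438*(-4 - sqrt(114))) = 1/(1752 + 438*sqrt(114))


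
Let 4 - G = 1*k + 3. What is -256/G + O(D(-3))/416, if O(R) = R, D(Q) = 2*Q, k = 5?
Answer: 13309/208 ≈ 63.986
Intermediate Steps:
G = -4 (G = 4 - (1*5 + 3) = 4 - (5 + 3) = 4 - 1*8 = 4 - 8 = -4)
-256/G + O(D(-3))/416 = -256/(-4) + (2*(-3))/416 = -256*(-1/4) - 6*1/416 = 64 - 3/208 = 13309/208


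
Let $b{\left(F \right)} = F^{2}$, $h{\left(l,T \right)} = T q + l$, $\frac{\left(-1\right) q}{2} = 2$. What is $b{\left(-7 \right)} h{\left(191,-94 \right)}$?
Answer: $27783$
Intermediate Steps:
$q = -4$ ($q = \left(-2\right) 2 = -4$)
$h{\left(l,T \right)} = l - 4 T$ ($h{\left(l,T \right)} = T \left(-4\right) + l = - 4 T + l = l - 4 T$)
$b{\left(-7 \right)} h{\left(191,-94 \right)} = \left(-7\right)^{2} \left(191 - -376\right) = 49 \left(191 + 376\right) = 49 \cdot 567 = 27783$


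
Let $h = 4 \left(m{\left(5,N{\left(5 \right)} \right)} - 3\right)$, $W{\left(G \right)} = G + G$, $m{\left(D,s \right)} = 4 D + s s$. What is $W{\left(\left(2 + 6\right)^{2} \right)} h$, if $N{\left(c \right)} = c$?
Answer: $21504$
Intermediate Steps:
$m{\left(D,s \right)} = s^{2} + 4 D$ ($m{\left(D,s \right)} = 4 D + s^{2} = s^{2} + 4 D$)
$W{\left(G \right)} = 2 G$
$h = 168$ ($h = 4 \left(\left(5^{2} + 4 \cdot 5\right) - 3\right) = 4 \left(\left(25 + 20\right) - 3\right) = 4 \left(45 - 3\right) = 4 \cdot 42 = 168$)
$W{\left(\left(2 + 6\right)^{2} \right)} h = 2 \left(2 + 6\right)^{2} \cdot 168 = 2 \cdot 8^{2} \cdot 168 = 2 \cdot 64 \cdot 168 = 128 \cdot 168 = 21504$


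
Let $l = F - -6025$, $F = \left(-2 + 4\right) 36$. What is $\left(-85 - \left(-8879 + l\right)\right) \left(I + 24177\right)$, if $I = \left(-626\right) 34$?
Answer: $7802421$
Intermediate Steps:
$F = 72$ ($F = 2 \cdot 36 = 72$)
$l = 6097$ ($l = 72 - -6025 = 72 + 6025 = 6097$)
$I = -21284$
$\left(-85 - \left(-8879 + l\right)\right) \left(I + 24177\right) = \left(-85 + \left(8879 - 6097\right)\right) \left(-21284 + 24177\right) = \left(-85 + \left(8879 - 6097\right)\right) 2893 = \left(-85 + 2782\right) 2893 = 2697 \cdot 2893 = 7802421$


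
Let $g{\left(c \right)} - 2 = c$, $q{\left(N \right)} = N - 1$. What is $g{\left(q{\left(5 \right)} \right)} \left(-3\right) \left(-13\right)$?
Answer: $234$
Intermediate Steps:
$q{\left(N \right)} = -1 + N$
$g{\left(c \right)} = 2 + c$
$g{\left(q{\left(5 \right)} \right)} \left(-3\right) \left(-13\right) = \left(2 + \left(-1 + 5\right)\right) \left(-3\right) \left(-13\right) = \left(2 + 4\right) \left(-3\right) \left(-13\right) = 6 \left(-3\right) \left(-13\right) = \left(-18\right) \left(-13\right) = 234$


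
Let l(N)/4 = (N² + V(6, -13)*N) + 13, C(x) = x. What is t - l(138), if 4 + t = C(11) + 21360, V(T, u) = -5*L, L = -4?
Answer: -65901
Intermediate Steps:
V(T, u) = 20 (V(T, u) = -5*(-4) = 20)
l(N) = 52 + 4*N² + 80*N (l(N) = 4*((N² + 20*N) + 13) = 4*(13 + N² + 20*N) = 52 + 4*N² + 80*N)
t = 21367 (t = -4 + (11 + 21360) = -4 + 21371 = 21367)
t - l(138) = 21367 - (52 + 4*138² + 80*138) = 21367 - (52 + 4*19044 + 11040) = 21367 - (52 + 76176 + 11040) = 21367 - 1*87268 = 21367 - 87268 = -65901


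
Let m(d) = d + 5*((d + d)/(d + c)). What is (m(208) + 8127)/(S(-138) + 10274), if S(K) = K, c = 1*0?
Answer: 8345/10136 ≈ 0.82330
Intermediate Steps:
c = 0
m(d) = 10 + d (m(d) = d + 5*((d + d)/(d + 0)) = d + 5*((2*d)/d) = d + 5*2 = d + 10 = 10 + d)
(m(208) + 8127)/(S(-138) + 10274) = ((10 + 208) + 8127)/(-138 + 10274) = (218 + 8127)/10136 = 8345*(1/10136) = 8345/10136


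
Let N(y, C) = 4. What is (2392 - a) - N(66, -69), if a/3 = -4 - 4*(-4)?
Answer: 2352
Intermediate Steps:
a = 36 (a = 3*(-4 - 4*(-4)) = 3*(-4 + 16) = 3*12 = 36)
(2392 - a) - N(66, -69) = (2392 - 1*36) - 1*4 = (2392 - 36) - 4 = 2356 - 4 = 2352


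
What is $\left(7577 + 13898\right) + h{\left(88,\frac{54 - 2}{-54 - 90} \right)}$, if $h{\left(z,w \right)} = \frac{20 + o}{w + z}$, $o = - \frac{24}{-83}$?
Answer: $\frac{5623611499}{261865} \approx 21475.0$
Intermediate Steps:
$o = \frac{24}{83}$ ($o = \left(-24\right) \left(- \frac{1}{83}\right) = \frac{24}{83} \approx 0.28916$)
$h{\left(z,w \right)} = \frac{1684}{83 \left(w + z\right)}$ ($h{\left(z,w \right)} = \frac{20 + \frac{24}{83}}{w + z} = \frac{1684}{83 \left(w + z\right)}$)
$\left(7577 + 13898\right) + h{\left(88,\frac{54 - 2}{-54 - 90} \right)} = \left(7577 + 13898\right) + \frac{1684}{83 \left(\frac{54 - 2}{-54 - 90} + 88\right)} = 21475 + \frac{1684}{83 \left(\frac{52}{-144} + 88\right)} = 21475 + \frac{1684}{83 \left(52 \left(- \frac{1}{144}\right) + 88\right)} = 21475 + \frac{1684}{83 \left(- \frac{13}{36} + 88\right)} = 21475 + \frac{1684}{83 \cdot \frac{3155}{36}} = 21475 + \frac{1684}{83} \cdot \frac{36}{3155} = 21475 + \frac{60624}{261865} = \frac{5623611499}{261865}$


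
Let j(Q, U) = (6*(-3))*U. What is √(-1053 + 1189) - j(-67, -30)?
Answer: -540 + 2*√34 ≈ -528.34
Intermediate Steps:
j(Q, U) = -18*U
√(-1053 + 1189) - j(-67, -30) = √(-1053 + 1189) - (-18)*(-30) = √136 - 1*540 = 2*√34 - 540 = -540 + 2*√34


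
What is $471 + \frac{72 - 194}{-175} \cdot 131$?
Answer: $\frac{98407}{175} \approx 562.33$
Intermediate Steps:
$471 + \frac{72 - 194}{-175} \cdot 131 = 471 + \left(72 - 194\right) \left(- \frac{1}{175}\right) 131 = 471 + \left(-122\right) \left(- \frac{1}{175}\right) 131 = 471 + \frac{122}{175} \cdot 131 = 471 + \frac{15982}{175} = \frac{98407}{175}$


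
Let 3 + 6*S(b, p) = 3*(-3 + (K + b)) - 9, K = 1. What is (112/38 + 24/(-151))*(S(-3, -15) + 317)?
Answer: 2500000/2869 ≈ 871.38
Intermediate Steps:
S(b, p) = -3 + b/2 (S(b, p) = -1/2 + (3*(-3 + (1 + b)) - 9)/6 = -1/2 + (3*(-2 + b) - 9)/6 = -1/2 + ((-6 + 3*b) - 9)/6 = -1/2 + (-15 + 3*b)/6 = -1/2 + (-5/2 + b/2) = -3 + b/2)
(112/38 + 24/(-151))*(S(-3, -15) + 317) = (112/38 + 24/(-151))*((-3 + (1/2)*(-3)) + 317) = (112*(1/38) + 24*(-1/151))*((-3 - 3/2) + 317) = (56/19 - 24/151)*(-9/2 + 317) = (8000/2869)*(625/2) = 2500000/2869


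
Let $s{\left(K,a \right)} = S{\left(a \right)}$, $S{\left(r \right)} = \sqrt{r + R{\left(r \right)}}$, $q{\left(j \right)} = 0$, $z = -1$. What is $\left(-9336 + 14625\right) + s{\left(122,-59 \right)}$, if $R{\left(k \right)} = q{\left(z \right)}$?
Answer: $5289 + i \sqrt{59} \approx 5289.0 + 7.6811 i$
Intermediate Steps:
$R{\left(k \right)} = 0$
$S{\left(r \right)} = \sqrt{r}$ ($S{\left(r \right)} = \sqrt{r + 0} = \sqrt{r}$)
$s{\left(K,a \right)} = \sqrt{a}$
$\left(-9336 + 14625\right) + s{\left(122,-59 \right)} = \left(-9336 + 14625\right) + \sqrt{-59} = 5289 + i \sqrt{59}$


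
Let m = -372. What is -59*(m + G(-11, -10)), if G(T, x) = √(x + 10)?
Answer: 21948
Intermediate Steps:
G(T, x) = √(10 + x)
-59*(m + G(-11, -10)) = -59*(-372 + √(10 - 10)) = -59*(-372 + √0) = -59*(-372 + 0) = -59*(-372) = 21948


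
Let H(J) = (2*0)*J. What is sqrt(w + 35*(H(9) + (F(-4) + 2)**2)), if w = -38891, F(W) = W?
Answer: I*sqrt(38751) ≈ 196.85*I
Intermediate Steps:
H(J) = 0 (H(J) = 0*J = 0)
sqrt(w + 35*(H(9) + (F(-4) + 2)**2)) = sqrt(-38891 + 35*(0 + (-4 + 2)**2)) = sqrt(-38891 + 35*(0 + (-2)**2)) = sqrt(-38891 + 35*(0 + 4)) = sqrt(-38891 + 35*4) = sqrt(-38891 + 140) = sqrt(-38751) = I*sqrt(38751)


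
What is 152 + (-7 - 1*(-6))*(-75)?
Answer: 227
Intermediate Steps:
152 + (-7 - 1*(-6))*(-75) = 152 + (-7 + 6)*(-75) = 152 - 1*(-75) = 152 + 75 = 227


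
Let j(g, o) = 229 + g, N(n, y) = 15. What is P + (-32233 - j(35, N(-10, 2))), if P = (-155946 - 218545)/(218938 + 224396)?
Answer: -14407399489/443334 ≈ -32498.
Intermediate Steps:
P = -374491/443334 ≈ -0.84472
P + (-32233 - j(35, N(-10, 2))) = -374491/443334 + (-32233 - (229 + 35)) = -374491/443334 + (-32233 - 1*264) = -374491/443334 + (-32233 - 264) = -374491/443334 - 32497 = -14407399489/443334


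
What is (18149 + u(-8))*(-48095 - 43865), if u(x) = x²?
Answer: -1674867480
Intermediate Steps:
(18149 + u(-8))*(-48095 - 43865) = (18149 + (-8)²)*(-48095 - 43865) = (18149 + 64)*(-91960) = 18213*(-91960) = -1674867480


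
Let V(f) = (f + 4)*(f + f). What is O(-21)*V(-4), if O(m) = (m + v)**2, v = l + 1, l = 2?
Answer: 0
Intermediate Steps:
v = 3 (v = 2 + 1 = 3)
O(m) = (3 + m)**2 (O(m) = (m + 3)**2 = (3 + m)**2)
V(f) = 2*f*(4 + f) (V(f) = (4 + f)*(2*f) = 2*f*(4 + f))
O(-21)*V(-4) = (3 - 21)**2*(2*(-4)*(4 - 4)) = (-18)**2*(2*(-4)*0) = 324*0 = 0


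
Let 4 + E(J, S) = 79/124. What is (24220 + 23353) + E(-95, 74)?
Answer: 5898635/124 ≈ 47570.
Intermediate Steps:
E(J, S) = -417/124 (E(J, S) = -4 + 79/124 = -417/124)
(24220 + 23353) + E(-95, 74) = (24220 + 23353) - 417/124 = 47573 - 417/124 = 5898635/124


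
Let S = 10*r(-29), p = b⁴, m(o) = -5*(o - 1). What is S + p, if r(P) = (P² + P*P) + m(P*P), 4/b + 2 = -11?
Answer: -719165724/28561 ≈ -25180.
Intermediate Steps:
m(o) = 5 - 5*o (m(o) = -5*(-1 + o) = 5 - 5*o)
b = -4/13 (b = 4/(-2 - 11) = 4/(-13) = 4*(-1/13) = -4/13 ≈ -0.30769)
r(P) = 5 - 3*P² (r(P) = (P² + P*P) + (5 - 5*P*P) = (P² + P²) + (5 - 5*P²) = 2*P² + (5 - 5*P²) = 5 - 3*P²)
p = 256/28561 (p = (-4/13)⁴ = 256/28561 ≈ 0.0089633)
S = -25180 (S = 10*(5 - 3*(-29)²) = 10*(5 - 3*841) = 10*(5 - 2523) = 10*(-2518) = -25180)
S + p = -25180 + 256/28561 = -719165724/28561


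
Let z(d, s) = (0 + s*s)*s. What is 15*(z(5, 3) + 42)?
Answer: 1035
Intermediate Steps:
z(d, s) = s³ (z(d, s) = (0 + s²)*s = s²*s = s³)
15*(z(5, 3) + 42) = 15*(3³ + 42) = 15*(27 + 42) = 15*69 = 1035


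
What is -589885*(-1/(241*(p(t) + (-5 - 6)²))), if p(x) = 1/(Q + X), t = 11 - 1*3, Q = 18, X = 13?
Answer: 18286435/904232 ≈ 20.223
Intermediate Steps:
t = 8 (t = 11 - 3 = 8)
p(x) = 1/31 (p(x) = 1/(18 + 13) = 1/31)
-589885*(-1/(241*(p(t) + (-5 - 6)²))) = -589885*(-1/(241*(1/31 + (-5 - 6)²))) = -589885*(-1/(241*(1/31 + (-11)²))) = -589885*(-1/(241*(1/31 + 121))) = -589885/((3752/31)*(-241)) = -589885/(-904232/31) = -589885*(-31/904232) = 18286435/904232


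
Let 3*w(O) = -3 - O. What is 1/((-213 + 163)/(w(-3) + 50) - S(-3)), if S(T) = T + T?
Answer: ⅕ ≈ 0.20000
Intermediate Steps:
w(O) = -1 - O/3 (w(O) = (-3 - O)/3 = -1 - O/3)
S(T) = 2*T
1/((-213 + 163)/(w(-3) + 50) - S(-3)) = 1/((-213 + 163)/((-1 - ⅓*(-3)) + 50) - 2*(-3)) = 1/(-50/((-1 + 1) + 50) - 1*(-6)) = 1/(-50/(0 + 50) + 6) = 1/(-50/50 + 6) = 1/(-50*1/50 + 6) = 1/(-1 + 6) = 1/5 = ⅕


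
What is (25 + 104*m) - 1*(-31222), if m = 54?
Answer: 36863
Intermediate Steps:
(25 + 104*m) - 1*(-31222) = (25 + 104*54) - 1*(-31222) = (25 + 5616) + 31222 = 5641 + 31222 = 36863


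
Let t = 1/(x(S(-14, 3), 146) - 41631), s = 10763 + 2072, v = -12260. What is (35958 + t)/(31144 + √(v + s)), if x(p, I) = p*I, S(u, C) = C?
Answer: 46131050059592/39955074596073 - 7406089465*√23/39955074596073 ≈ 1.1537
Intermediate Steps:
x(p, I) = I*p
s = 12835
t = -1/41193 (t = 1/(146*3 - 41631) = 1/(438 - 41631) = 1/(-41193) = -1/41193 ≈ -2.4276e-5)
(35958 + t)/(31144 + √(v + s)) = (35958 - 1/41193)/(31144 + √(-12260 + 12835)) = 1481217893/(41193*(31144 + √575)) = 1481217893/(41193*(31144 + 5*√23))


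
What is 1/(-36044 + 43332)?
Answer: 1/7288 ≈ 0.00013721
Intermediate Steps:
1/(-36044 + 43332) = 1/7288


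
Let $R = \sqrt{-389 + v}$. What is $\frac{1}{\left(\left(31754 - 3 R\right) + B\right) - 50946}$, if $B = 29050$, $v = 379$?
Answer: $\frac{1643}{16196709} + \frac{i \sqrt{10}}{32393418} \approx 0.00010144 + 9.7621 \cdot 10^{-8} i$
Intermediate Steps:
$R = i \sqrt{10}$ ($R = \sqrt{-389 + 379} = \sqrt{-10} = i \sqrt{10} \approx 3.1623 i$)
$\frac{1}{\left(\left(31754 - 3 R\right) + B\right) - 50946} = \frac{1}{\left(\left(31754 - 3 i \sqrt{10}\right) + 29050\right) - 50946} = \frac{1}{\left(60804 - 3 i \sqrt{10}\right) - 50946} = \frac{1}{9858 - 3 i \sqrt{10}}$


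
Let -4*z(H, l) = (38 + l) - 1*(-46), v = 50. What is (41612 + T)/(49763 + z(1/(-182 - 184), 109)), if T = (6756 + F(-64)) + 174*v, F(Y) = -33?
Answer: 228140/198859 ≈ 1.1472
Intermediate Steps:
T = 15423 (T = (6756 - 33) + 174*50 = 6723 + 8700 = 15423)
z(H, l) = -21 - l/4 (z(H, l) = -((38 + l) - 1*(-46))/4 = -((38 + l) + 46)/4 = -(84 + l)/4 = -21 - l/4)
(41612 + T)/(49763 + z(1/(-182 - 184), 109)) = (41612 + 15423)/(49763 + (-21 - 1/4*109)) = 57035/(49763 + (-21 - 109/4)) = 57035/(49763 - 193/4) = 57035/(198859/4) = 57035*(4/198859) = 228140/198859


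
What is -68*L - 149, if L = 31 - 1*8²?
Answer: 2095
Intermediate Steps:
L = -33 (L = 31 - 1*64 = 31 - 64 = -33)
-68*L - 149 = -68*(-33) - 149 = 2244 - 149 = 2095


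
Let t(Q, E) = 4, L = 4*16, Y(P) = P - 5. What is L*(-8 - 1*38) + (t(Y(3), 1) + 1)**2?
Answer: -2919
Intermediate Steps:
Y(P) = -5 + P
L = 64
L*(-8 - 1*38) + (t(Y(3), 1) + 1)**2 = 64*(-8 - 1*38) + (4 + 1)**2 = 64*(-8 - 38) + 5**2 = 64*(-46) + 25 = -2944 + 25 = -2919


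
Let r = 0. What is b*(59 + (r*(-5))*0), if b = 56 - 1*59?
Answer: -177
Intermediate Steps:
b = -3 (b = 56 - 59 = -3)
b*(59 + (r*(-5))*0) = -3*(59 + (0*(-5))*0) = -3*(59 + 0*0) = -3*(59 + 0) = -3*59 = -177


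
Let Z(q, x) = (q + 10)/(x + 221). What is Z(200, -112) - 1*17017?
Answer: -1854643/109 ≈ -17015.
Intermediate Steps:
Z(q, x) = (10 + q)/(221 + x)
Z(200, -112) - 1*17017 = (10 + 200)/(221 - 112) - 1*17017 = 210/109 - 17017 = -1854643/109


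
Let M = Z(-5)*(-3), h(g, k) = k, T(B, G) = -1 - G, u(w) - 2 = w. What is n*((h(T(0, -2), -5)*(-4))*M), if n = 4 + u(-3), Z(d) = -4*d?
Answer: -3600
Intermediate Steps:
u(w) = 2 + w
n = 3 (n = 4 + (2 - 3) = 4 - 1 = 3)
M = -60 (M = -4*(-5)*(-3) = 20*(-3) = -60)
n*((h(T(0, -2), -5)*(-4))*M) = 3*(-5*(-4)*(-60)) = 3*(20*(-60)) = 3*(-1200) = -3600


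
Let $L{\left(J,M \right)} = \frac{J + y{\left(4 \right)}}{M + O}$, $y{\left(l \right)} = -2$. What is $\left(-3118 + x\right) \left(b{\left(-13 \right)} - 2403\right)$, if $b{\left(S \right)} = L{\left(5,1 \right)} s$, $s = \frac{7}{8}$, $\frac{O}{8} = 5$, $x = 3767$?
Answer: $- \frac{511517787}{328} \approx -1.5595 \cdot 10^{6}$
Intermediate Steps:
$O = 40$ ($O = 8 \cdot 5 = 40$)
$L{\left(J,M \right)} = \frac{-2 + J}{40 + M}$ ($L{\left(J,M \right)} = \frac{J - 2}{M + 40} = \frac{-2 + J}{40 + M}$)
$s = \frac{7}{8}$ ($s = 7 \cdot \frac{1}{8} = \frac{7}{8} \approx 0.875$)
$b{\left(S \right)} = \frac{21}{328}$ ($b{\left(S \right)} = \frac{-2 + 5}{40 + 1} \cdot \frac{7}{8} = \frac{1}{41} \cdot 3 \cdot \frac{7}{8} = \frac{3}{41} \cdot \frac{7}{8} = \frac{21}{328}$)
$\left(-3118 + x\right) \left(b{\left(-13 \right)} - 2403\right) = \left(-3118 + 3767\right) \left(\frac{21}{328} - 2403\right) = 649 \left(- \frac{788163}{328}\right) = - \frac{511517787}{328}$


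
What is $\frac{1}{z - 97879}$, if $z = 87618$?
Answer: $- \frac{1}{10261} \approx -9.7456 \cdot 10^{-5}$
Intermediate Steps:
$\frac{1}{z - 97879} = \frac{1}{87618 - 97879} = \frac{1}{-10261} = - \frac{1}{10261}$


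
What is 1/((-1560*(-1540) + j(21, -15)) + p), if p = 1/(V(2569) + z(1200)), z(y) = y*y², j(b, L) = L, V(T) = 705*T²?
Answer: 6380831505/15329213895139426 ≈ 4.1625e-7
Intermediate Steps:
z(y) = y³
p = 1/6380831505 (p = 1/(705*2569² + 1200³) = 1/(705*6599761 + 1728000000) = 1/(4652831505 + 1728000000) = 1/6380831505 ≈ 1.5672e-10)
1/((-1560*(-1540) + j(21, -15)) + p) = 1/((-1560*(-1540) - 15) + 1/6380831505) = 1/((2402400 - 15) + 1/6380831505) = 1/(2402385 + 1/6380831505) = 1/(15329213895139426/6380831505) = 6380831505/15329213895139426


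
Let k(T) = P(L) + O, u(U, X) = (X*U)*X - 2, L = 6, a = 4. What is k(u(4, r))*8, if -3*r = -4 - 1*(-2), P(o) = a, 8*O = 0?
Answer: 32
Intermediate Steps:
O = 0 (O = (⅛)*0 = 0)
P(o) = 4
r = ⅔ (r = -(-4 - 1*(-2))/3 = -(-4 + 2)/3 = -⅓*(-2) = ⅔ ≈ 0.66667)
u(U, X) = -2 + U*X² (u(U, X) = (U*X)*X - 2 = U*X² - 2 = -2 + U*X²)
k(T) = 4 (k(T) = 4 + 0 = 4)
k(u(4, r))*8 = 4*8 = 32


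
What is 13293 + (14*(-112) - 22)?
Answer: 11703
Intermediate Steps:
13293 + (14*(-112) - 22) = 13293 + (-1568 - 22) = 13293 - 1590 = 11703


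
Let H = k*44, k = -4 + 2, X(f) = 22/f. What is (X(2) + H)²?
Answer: 5929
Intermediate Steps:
k = -2
H = -88 (H = -2*44 = -88)
(X(2) + H)² = (22/2 - 88)² = (22*(½) - 88)² = (11 - 88)² = (-77)² = 5929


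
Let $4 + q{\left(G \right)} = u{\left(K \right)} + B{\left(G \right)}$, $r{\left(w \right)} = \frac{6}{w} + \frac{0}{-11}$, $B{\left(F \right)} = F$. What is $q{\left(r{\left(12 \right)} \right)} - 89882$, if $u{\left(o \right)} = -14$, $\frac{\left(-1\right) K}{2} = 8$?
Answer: $- \frac{179799}{2} \approx -89900.0$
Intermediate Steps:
$K = -16$ ($K = \left(-2\right) 8 = -16$)
$r{\left(w \right)} = \frac{6}{w}$ ($r{\left(w \right)} = \frac{6}{w} + 0 \left(- \frac{1}{11}\right) = \frac{6}{w} + 0 = \frac{6}{w}$)
$q{\left(G \right)} = -18 + G$ ($q{\left(G \right)} = -4 + \left(-14 + G\right) = -18 + G$)
$q{\left(r{\left(12 \right)} \right)} - 89882 = \left(-18 + \frac{6}{12}\right) - 89882 = \left(-18 + 6 \cdot \frac{1}{12}\right) - 89882 = \left(-18 + \frac{1}{2}\right) - 89882 = - \frac{35}{2} - 89882 = - \frac{179799}{2}$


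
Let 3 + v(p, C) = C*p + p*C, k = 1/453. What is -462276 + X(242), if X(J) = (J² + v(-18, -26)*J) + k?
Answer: -80600477/453 ≈ -1.7793e+5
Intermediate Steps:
k = 1/453 ≈ 0.0022075
v(p, C) = -3 + 2*C*p (v(p, C) = -3 + (C*p + p*C) = -3 + (C*p + C*p) = -3 + 2*C*p)
X(J) = 1/453 + J² + 933*J (X(J) = (J² + (-3 + 2*(-26)*(-18))*J) + 1/453 = (J² + (-3 + 936)*J) + 1/453 = (J² + 933*J) + 1/453 = 1/453 + J² + 933*J)
-462276 + X(242) = -462276 + (1/453 + 242² + 933*242) = -462276 + (1/453 + 58564 + 225786) = -462276 + 128810551/453 = -80600477/453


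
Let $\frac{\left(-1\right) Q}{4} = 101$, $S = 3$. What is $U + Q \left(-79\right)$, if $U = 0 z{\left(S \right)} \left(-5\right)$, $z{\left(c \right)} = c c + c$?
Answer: $31916$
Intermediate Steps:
$Q = -404$ ($Q = \left(-4\right) 101 = -404$)
$z{\left(c \right)} = c + c^{2}$ ($z{\left(c \right)} = c^{2} + c = c + c^{2}$)
$U = 0$ ($U = 0 \cdot 3 \left(1 + 3\right) \left(-5\right) = 0 \cdot 3 \cdot 4 \left(-5\right) = 0 \cdot 12 \left(-5\right) = 0 \left(-5\right) = 0$)
$U + Q \left(-79\right) = 0 - -31916 = 0 + 31916 = 31916$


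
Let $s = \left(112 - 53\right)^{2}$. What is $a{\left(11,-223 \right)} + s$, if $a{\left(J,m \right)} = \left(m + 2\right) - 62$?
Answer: $3198$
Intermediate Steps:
$a{\left(J,m \right)} = -60 + m$ ($a{\left(J,m \right)} = \left(2 + m\right) - 62 = -60 + m$)
$s = 3481$ ($s = 59^{2} = 3481$)
$a{\left(11,-223 \right)} + s = \left(-60 - 223\right) + 3481 = -283 + 3481 = 3198$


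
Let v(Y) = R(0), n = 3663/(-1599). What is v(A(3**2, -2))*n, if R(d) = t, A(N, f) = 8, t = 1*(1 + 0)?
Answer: -1221/533 ≈ -2.2908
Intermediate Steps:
t = 1 (t = 1*1 = 1)
R(d) = 1
n = -1221/533 (n = 3663*(-1/1599) = -1221/533 ≈ -2.2908)
v(Y) = 1
v(A(3**2, -2))*n = 1*(-1221/533) = -1221/533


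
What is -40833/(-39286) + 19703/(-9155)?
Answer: -30786611/27666410 ≈ -1.1128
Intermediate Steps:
-40833/(-39286) + 19703/(-9155) = -40833*(-1/39286) + 19703*(-1/9155) = 3141/3022 - 19703/9155 = -30786611/27666410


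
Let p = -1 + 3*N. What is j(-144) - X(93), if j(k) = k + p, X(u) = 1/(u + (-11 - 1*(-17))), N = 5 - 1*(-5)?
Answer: -11386/99 ≈ -115.01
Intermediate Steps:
N = 10 (N = 5 + 5 = 10)
X(u) = 1/(6 + u) (X(u) = 1/(u + (-11 + 17)) = 1/(u + 6) = 1/(6 + u))
p = 29 (p = -1 + 3*10 = -1 + 30 = 29)
j(k) = 29 + k (j(k) = k + 29 = 29 + k)
j(-144) - X(93) = (29 - 144) - 1/(6 + 93) = -115 - 1/99 = -11386/99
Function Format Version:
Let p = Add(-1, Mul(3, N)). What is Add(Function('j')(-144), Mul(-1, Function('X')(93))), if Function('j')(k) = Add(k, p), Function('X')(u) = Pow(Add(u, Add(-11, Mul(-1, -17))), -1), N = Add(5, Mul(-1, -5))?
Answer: Rational(-11386, 99) ≈ -115.01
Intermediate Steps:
N = 10 (N = Add(5, 5) = 10)
Function('X')(u) = Pow(Add(6, u), -1) (Function('X')(u) = Pow(Add(u, Add(-11, 17)), -1) = Pow(Add(u, 6), -1) = Pow(Add(6, u), -1))
p = 29 (p = Add(-1, Mul(3, 10)) = Add(-1, 30) = 29)
Function('j')(k) = Add(29, k) (Function('j')(k) = Add(k, 29) = Add(29, k))
Add(Function('j')(-144), Mul(-1, Function('X')(93))) = Add(Add(29, -144), Mul(-1, Pow(Add(6, 93), -1))) = Add(-115, Mul(-1, Pow(99, -1))) = Add(-115, Mul(-1, Rational(1, 99))) = Add(-115, Rational(-1, 99)) = Rational(-11386, 99)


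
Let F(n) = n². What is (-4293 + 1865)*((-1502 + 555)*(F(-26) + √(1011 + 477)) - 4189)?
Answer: 1564508508 + 9197264*√93 ≈ 1.6532e+9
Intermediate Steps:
(-4293 + 1865)*((-1502 + 555)*(F(-26) + √(1011 + 477)) - 4189) = (-4293 + 1865)*((-1502 + 555)*((-26)² + √(1011 + 477)) - 4189) = -2428*(-947*(676 + √1488) - 4189) = -2428*(-947*(676 + 4*√93) - 4189) = -2428*((-640172 - 3788*√93) - 4189) = -2428*(-644361 - 3788*√93) = 1564508508 + 9197264*√93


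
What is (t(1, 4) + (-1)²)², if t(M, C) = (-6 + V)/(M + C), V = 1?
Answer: 0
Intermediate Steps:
t(M, C) = -5/(C + M) (t(M, C) = (-6 + 1)/(M + C) = -5/(C + M))
(t(1, 4) + (-1)²)² = (-5/(4 + 1) + (-1)²)² = (-5/5 + 1)² = (-5*⅕ + 1)² = (-1 + 1)² = 0² = 0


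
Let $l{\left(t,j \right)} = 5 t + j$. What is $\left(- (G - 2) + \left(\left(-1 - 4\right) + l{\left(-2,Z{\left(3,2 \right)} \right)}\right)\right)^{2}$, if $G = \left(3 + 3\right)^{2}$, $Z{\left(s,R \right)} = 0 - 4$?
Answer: $2809$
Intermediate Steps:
$Z{\left(s,R \right)} = -4$
$G = 36$ ($G = 6^{2} = 36$)
$l{\left(t,j \right)} = j + 5 t$
$\left(- (G - 2) + \left(\left(-1 - 4\right) + l{\left(-2,Z{\left(3,2 \right)} \right)}\right)\right)^{2} = \left(- (36 - 2) + \left(\left(-1 - 4\right) + \left(-4 + 5 \left(-2\right)\right)\right)\right)^{2} = \left(- (36 - 2) - 19\right)^{2} = \left(\left(-1\right) 34 - 19\right)^{2} = \left(-34 - 19\right)^{2} = \left(-53\right)^{2} = 2809$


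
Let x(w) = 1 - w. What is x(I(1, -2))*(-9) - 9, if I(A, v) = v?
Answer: -36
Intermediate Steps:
x(I(1, -2))*(-9) - 9 = (1 - 1*(-2))*(-9) - 9 = (1 + 2)*(-9) - 9 = 3*(-9) - 9 = -27 - 9 = -36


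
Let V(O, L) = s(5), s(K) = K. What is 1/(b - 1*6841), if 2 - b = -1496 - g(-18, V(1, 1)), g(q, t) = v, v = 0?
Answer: -1/5343 ≈ -0.00018716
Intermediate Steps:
V(O, L) = 5
g(q, t) = 0
b = 1498 (b = 2 - (-1496 - 1*0) = 2 - (-1496 + 0) = 2 - 1*(-1496) = 2 + 1496 = 1498)
1/(b - 1*6841) = 1/(1498 - 1*6841) = 1/(1498 - 6841) = 1/(-5343) = -1/5343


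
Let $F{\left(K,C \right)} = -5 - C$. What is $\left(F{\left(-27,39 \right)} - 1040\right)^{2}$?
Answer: $1175056$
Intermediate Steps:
$\left(F{\left(-27,39 \right)} - 1040\right)^{2} = \left(\left(-5 - 39\right) - 1040\right)^{2} = \left(-44 - 1040\right)^{2} = \left(-1084\right)^{2} = 1175056$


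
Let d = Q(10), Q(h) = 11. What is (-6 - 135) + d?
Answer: -130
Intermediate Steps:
d = 11
(-6 - 135) + d = (-6 - 135) + 11 = -141 + 11 = -130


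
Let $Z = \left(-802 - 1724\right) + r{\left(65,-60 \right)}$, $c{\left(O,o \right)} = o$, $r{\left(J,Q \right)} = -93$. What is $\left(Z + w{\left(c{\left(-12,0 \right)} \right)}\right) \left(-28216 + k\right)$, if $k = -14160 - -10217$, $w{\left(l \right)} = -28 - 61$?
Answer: $87086572$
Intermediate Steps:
$Z = -2619$ ($Z = \left(-802 - 1724\right) - 93 = -2526 - 93 = -2619$)
$w{\left(l \right)} = -89$ ($w{\left(l \right)} = -28 - 61 = -89$)
$k = -3943$ ($k = -14160 + 10217 = -3943$)
$\left(Z + w{\left(c{\left(-12,0 \right)} \right)}\right) \left(-28216 + k\right) = \left(-2619 - 89\right) \left(-28216 - 3943\right) = \left(-2708\right) \left(-32159\right) = 87086572$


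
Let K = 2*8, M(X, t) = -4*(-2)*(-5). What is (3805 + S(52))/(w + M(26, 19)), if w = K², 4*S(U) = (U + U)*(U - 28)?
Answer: 4429/216 ≈ 20.505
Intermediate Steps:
M(X, t) = -40 (M(X, t) = 8*(-5) = -40)
S(U) = U*(-28 + U)/2 (S(U) = ((U + U)*(U - 28))/4 = ((2*U)*(-28 + U))/4 = (2*U*(-28 + U))/4 = U*(-28 + U)/2)
K = 16
w = 256 (w = 16² = 256)
(3805 + S(52))/(w + M(26, 19)) = (3805 + (½)*52*(-28 + 52))/(256 - 40) = (3805 + (½)*52*24)/216 = (3805 + 624)*(1/216) = 4429*(1/216) = 4429/216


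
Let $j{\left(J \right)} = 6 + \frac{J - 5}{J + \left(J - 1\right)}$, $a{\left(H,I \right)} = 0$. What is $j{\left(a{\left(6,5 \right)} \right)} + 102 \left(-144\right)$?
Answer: $-14677$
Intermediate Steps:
$j{\left(J \right)} = 6 + \frac{-5 + J}{-1 + 2 J}$ ($j{\left(J \right)} = 6 + \frac{-5 + J}{J + \left(J - 1\right)} = 6 + \frac{-5 + J}{J + \left(-1 + J\right)} = 6 + \frac{-5 + J}{-1 + 2 J}$)
$j{\left(a{\left(6,5 \right)} \right)} + 102 \left(-144\right) = \frac{-11 + 13 \cdot 0}{-1 + 2 \cdot 0} + 102 \left(-144\right) = \frac{-11 + 0}{-1 + 0} - 14688 = \frac{1}{-1} \left(-11\right) - 14688 = \left(-1\right) \left(-11\right) - 14688 = 11 - 14688 = -14677$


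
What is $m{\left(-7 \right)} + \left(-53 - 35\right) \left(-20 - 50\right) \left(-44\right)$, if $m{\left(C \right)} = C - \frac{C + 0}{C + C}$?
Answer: $- \frac{542095}{2} \approx -2.7105 \cdot 10^{5}$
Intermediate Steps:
$m{\left(C \right)} = - \frac{1}{2} + C$ ($m{\left(C \right)} = C - \frac{C}{2 C} = C - C \frac{1}{2 C} = C - \frac{1}{2} = - \frac{1}{2} + C$)
$m{\left(-7 \right)} + \left(-53 - 35\right) \left(-20 - 50\right) \left(-44\right) = \left(- \frac{1}{2} - 7\right) + \left(-53 - 35\right) \left(-20 - 50\right) \left(-44\right) = - \frac{15}{2} + \left(-88\right) \left(-70\right) \left(-44\right) = - \frac{15}{2} + 6160 \left(-44\right) = - \frac{15}{2} - 271040 = - \frac{542095}{2}$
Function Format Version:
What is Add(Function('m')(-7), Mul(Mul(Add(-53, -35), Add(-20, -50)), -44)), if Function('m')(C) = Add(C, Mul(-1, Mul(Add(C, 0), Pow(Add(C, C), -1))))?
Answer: Rational(-542095, 2) ≈ -2.7105e+5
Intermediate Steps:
Function('m')(C) = Add(Rational(-1, 2), C) (Function('m')(C) = Add(C, Mul(-1, Mul(C, Pow(Mul(2, C), -1)))) = Add(C, Mul(-1, Mul(C, Mul(Rational(1, 2), Pow(C, -1))))) = Add(C, Mul(-1, Rational(1, 2))) = Add(C, Rational(-1, 2)) = Add(Rational(-1, 2), C))
Add(Function('m')(-7), Mul(Mul(Add(-53, -35), Add(-20, -50)), -44)) = Add(Add(Rational(-1, 2), -7), Mul(Mul(Add(-53, -35), Add(-20, -50)), -44)) = Add(Rational(-15, 2), Mul(Mul(-88, -70), -44)) = Add(Rational(-15, 2), Mul(6160, -44)) = Add(Rational(-15, 2), -271040) = Rational(-542095, 2)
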